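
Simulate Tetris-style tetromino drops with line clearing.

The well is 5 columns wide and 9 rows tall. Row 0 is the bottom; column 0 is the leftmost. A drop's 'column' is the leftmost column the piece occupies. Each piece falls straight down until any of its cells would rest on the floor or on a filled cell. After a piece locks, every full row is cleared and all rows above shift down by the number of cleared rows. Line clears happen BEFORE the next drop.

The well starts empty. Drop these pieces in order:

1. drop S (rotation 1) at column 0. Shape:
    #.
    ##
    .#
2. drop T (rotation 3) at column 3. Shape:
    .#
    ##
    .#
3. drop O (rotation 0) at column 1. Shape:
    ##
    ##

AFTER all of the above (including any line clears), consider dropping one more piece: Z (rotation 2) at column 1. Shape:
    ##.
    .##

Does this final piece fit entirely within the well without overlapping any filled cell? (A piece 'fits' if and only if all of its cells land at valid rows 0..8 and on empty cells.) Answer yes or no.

Answer: yes

Derivation:
Drop 1: S rot1 at col 0 lands with bottom-row=0; cleared 0 line(s) (total 0); column heights now [3 2 0 0 0], max=3
Drop 2: T rot3 at col 3 lands with bottom-row=0; cleared 0 line(s) (total 0); column heights now [3 2 0 2 3], max=3
Drop 3: O rot0 at col 1 lands with bottom-row=2; cleared 0 line(s) (total 0); column heights now [3 4 4 2 3], max=4
Test piece Z rot2 at col 1 (width 3): heights before test = [3 4 4 2 3]; fits = True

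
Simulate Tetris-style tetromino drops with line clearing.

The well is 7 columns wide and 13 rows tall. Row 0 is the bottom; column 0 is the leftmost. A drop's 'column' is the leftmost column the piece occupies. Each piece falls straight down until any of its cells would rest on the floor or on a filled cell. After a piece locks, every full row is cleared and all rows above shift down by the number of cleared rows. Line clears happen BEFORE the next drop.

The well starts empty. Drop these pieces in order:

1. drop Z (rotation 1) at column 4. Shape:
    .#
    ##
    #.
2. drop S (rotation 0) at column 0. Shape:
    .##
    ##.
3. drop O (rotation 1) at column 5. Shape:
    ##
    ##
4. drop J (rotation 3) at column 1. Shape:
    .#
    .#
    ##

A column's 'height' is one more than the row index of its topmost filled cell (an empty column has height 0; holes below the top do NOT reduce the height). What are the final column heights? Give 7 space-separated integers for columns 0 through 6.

Answer: 1 3 5 0 2 5 5

Derivation:
Drop 1: Z rot1 at col 4 lands with bottom-row=0; cleared 0 line(s) (total 0); column heights now [0 0 0 0 2 3 0], max=3
Drop 2: S rot0 at col 0 lands with bottom-row=0; cleared 0 line(s) (total 0); column heights now [1 2 2 0 2 3 0], max=3
Drop 3: O rot1 at col 5 lands with bottom-row=3; cleared 0 line(s) (total 0); column heights now [1 2 2 0 2 5 5], max=5
Drop 4: J rot3 at col 1 lands with bottom-row=2; cleared 0 line(s) (total 0); column heights now [1 3 5 0 2 5 5], max=5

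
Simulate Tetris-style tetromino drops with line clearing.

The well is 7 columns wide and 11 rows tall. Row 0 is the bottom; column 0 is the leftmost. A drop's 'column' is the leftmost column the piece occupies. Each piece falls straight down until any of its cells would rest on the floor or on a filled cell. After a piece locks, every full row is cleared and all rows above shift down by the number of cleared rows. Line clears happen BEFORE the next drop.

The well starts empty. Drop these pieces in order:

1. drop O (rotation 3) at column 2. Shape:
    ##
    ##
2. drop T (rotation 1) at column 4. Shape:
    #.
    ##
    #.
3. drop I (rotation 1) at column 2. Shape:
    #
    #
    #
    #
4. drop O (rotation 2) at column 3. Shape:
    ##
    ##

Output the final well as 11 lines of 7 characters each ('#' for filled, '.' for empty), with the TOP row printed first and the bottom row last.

Drop 1: O rot3 at col 2 lands with bottom-row=0; cleared 0 line(s) (total 0); column heights now [0 0 2 2 0 0 0], max=2
Drop 2: T rot1 at col 4 lands with bottom-row=0; cleared 0 line(s) (total 0); column heights now [0 0 2 2 3 2 0], max=3
Drop 3: I rot1 at col 2 lands with bottom-row=2; cleared 0 line(s) (total 0); column heights now [0 0 6 2 3 2 0], max=6
Drop 4: O rot2 at col 3 lands with bottom-row=3; cleared 0 line(s) (total 0); column heights now [0 0 6 5 5 2 0], max=6

Answer: .......
.......
.......
.......
.......
..#....
..###..
..###..
..#.#..
..####.
..###..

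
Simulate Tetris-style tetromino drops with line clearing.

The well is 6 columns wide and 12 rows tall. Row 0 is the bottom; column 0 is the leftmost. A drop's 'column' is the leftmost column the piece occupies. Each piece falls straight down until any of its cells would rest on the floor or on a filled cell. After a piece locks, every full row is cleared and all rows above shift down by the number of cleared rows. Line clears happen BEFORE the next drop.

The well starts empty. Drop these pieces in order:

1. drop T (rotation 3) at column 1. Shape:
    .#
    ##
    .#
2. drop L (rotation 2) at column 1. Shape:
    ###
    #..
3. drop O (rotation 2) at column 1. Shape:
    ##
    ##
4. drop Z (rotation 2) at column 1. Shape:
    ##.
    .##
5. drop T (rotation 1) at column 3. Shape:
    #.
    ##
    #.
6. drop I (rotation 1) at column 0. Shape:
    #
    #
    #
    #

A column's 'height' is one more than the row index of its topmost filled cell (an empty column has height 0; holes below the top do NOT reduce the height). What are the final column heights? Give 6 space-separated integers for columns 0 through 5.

Drop 1: T rot3 at col 1 lands with bottom-row=0; cleared 0 line(s) (total 0); column heights now [0 2 3 0 0 0], max=3
Drop 2: L rot2 at col 1 lands with bottom-row=2; cleared 0 line(s) (total 0); column heights now [0 4 4 4 0 0], max=4
Drop 3: O rot2 at col 1 lands with bottom-row=4; cleared 0 line(s) (total 0); column heights now [0 6 6 4 0 0], max=6
Drop 4: Z rot2 at col 1 lands with bottom-row=6; cleared 0 line(s) (total 0); column heights now [0 8 8 7 0 0], max=8
Drop 5: T rot1 at col 3 lands with bottom-row=7; cleared 0 line(s) (total 0); column heights now [0 8 8 10 9 0], max=10
Drop 6: I rot1 at col 0 lands with bottom-row=0; cleared 0 line(s) (total 0); column heights now [4 8 8 10 9 0], max=10

Answer: 4 8 8 10 9 0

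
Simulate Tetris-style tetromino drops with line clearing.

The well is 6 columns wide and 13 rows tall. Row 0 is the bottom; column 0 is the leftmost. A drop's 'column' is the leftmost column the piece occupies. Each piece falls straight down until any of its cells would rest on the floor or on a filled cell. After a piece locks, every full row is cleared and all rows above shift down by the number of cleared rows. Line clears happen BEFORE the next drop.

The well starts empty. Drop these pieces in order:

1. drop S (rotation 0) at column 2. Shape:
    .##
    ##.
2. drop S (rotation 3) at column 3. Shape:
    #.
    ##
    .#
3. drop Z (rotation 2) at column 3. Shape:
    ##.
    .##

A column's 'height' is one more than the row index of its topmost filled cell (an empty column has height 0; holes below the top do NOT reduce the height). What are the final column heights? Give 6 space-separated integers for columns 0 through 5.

Drop 1: S rot0 at col 2 lands with bottom-row=0; cleared 0 line(s) (total 0); column heights now [0 0 1 2 2 0], max=2
Drop 2: S rot3 at col 3 lands with bottom-row=2; cleared 0 line(s) (total 0); column heights now [0 0 1 5 4 0], max=5
Drop 3: Z rot2 at col 3 lands with bottom-row=4; cleared 0 line(s) (total 0); column heights now [0 0 1 6 6 5], max=6

Answer: 0 0 1 6 6 5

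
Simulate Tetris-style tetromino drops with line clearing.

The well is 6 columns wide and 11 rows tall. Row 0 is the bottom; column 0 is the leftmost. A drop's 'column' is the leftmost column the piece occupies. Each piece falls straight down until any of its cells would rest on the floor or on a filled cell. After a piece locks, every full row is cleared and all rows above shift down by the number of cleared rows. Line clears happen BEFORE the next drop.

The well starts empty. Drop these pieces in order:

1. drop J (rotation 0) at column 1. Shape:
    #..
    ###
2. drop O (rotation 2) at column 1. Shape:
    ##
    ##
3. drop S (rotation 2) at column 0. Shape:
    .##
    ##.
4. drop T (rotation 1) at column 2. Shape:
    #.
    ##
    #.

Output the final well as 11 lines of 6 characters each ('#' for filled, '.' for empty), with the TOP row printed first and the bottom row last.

Drop 1: J rot0 at col 1 lands with bottom-row=0; cleared 0 line(s) (total 0); column heights now [0 2 1 1 0 0], max=2
Drop 2: O rot2 at col 1 lands with bottom-row=2; cleared 0 line(s) (total 0); column heights now [0 4 4 1 0 0], max=4
Drop 3: S rot2 at col 0 lands with bottom-row=4; cleared 0 line(s) (total 0); column heights now [5 6 6 1 0 0], max=6
Drop 4: T rot1 at col 2 lands with bottom-row=6; cleared 0 line(s) (total 0); column heights now [5 6 9 8 0 0], max=9

Answer: ......
......
..#...
..##..
..#...
.##...
##....
.##...
.##...
.#....
.###..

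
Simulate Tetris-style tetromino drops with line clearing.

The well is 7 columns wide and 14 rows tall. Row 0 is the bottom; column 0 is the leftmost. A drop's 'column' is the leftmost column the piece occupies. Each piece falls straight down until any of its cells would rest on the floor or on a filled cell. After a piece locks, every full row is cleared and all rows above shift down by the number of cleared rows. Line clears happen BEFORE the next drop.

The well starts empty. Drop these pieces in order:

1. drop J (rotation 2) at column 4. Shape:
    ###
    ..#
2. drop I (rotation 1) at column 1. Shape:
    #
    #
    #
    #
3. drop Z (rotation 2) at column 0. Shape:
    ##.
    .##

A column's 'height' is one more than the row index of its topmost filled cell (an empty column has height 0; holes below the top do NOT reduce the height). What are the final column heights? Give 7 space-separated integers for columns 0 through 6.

Answer: 6 6 5 0 2 2 2

Derivation:
Drop 1: J rot2 at col 4 lands with bottom-row=0; cleared 0 line(s) (total 0); column heights now [0 0 0 0 2 2 2], max=2
Drop 2: I rot1 at col 1 lands with bottom-row=0; cleared 0 line(s) (total 0); column heights now [0 4 0 0 2 2 2], max=4
Drop 3: Z rot2 at col 0 lands with bottom-row=4; cleared 0 line(s) (total 0); column heights now [6 6 5 0 2 2 2], max=6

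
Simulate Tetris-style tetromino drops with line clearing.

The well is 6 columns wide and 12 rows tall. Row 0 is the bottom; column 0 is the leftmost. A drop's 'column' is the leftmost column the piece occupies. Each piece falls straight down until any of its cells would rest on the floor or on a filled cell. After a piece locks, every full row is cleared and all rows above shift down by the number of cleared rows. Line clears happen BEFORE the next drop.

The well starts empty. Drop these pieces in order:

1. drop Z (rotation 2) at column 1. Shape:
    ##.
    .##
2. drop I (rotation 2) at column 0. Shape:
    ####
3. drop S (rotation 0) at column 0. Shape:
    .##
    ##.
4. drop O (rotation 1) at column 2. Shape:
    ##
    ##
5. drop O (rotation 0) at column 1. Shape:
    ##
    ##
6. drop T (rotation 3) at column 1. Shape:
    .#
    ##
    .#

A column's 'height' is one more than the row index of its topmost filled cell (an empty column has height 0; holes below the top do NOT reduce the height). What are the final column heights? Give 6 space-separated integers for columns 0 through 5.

Drop 1: Z rot2 at col 1 lands with bottom-row=0; cleared 0 line(s) (total 0); column heights now [0 2 2 1 0 0], max=2
Drop 2: I rot2 at col 0 lands with bottom-row=2; cleared 0 line(s) (total 0); column heights now [3 3 3 3 0 0], max=3
Drop 3: S rot0 at col 0 lands with bottom-row=3; cleared 0 line(s) (total 0); column heights now [4 5 5 3 0 0], max=5
Drop 4: O rot1 at col 2 lands with bottom-row=5; cleared 0 line(s) (total 0); column heights now [4 5 7 7 0 0], max=7
Drop 5: O rot0 at col 1 lands with bottom-row=7; cleared 0 line(s) (total 0); column heights now [4 9 9 7 0 0], max=9
Drop 6: T rot3 at col 1 lands with bottom-row=9; cleared 0 line(s) (total 0); column heights now [4 11 12 7 0 0], max=12

Answer: 4 11 12 7 0 0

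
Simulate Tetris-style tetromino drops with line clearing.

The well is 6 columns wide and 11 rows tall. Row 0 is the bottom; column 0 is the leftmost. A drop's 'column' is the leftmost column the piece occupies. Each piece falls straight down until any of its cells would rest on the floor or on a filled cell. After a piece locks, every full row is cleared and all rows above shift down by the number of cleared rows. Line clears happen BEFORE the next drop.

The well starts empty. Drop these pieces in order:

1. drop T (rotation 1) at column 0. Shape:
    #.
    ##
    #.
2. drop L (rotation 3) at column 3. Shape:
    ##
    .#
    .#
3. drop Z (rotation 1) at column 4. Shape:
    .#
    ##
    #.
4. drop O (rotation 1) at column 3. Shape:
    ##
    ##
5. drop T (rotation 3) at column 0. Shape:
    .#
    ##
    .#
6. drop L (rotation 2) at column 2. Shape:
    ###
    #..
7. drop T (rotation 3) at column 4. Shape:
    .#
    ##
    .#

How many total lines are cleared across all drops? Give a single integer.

Drop 1: T rot1 at col 0 lands with bottom-row=0; cleared 0 line(s) (total 0); column heights now [3 2 0 0 0 0], max=3
Drop 2: L rot3 at col 3 lands with bottom-row=0; cleared 0 line(s) (total 0); column heights now [3 2 0 3 3 0], max=3
Drop 3: Z rot1 at col 4 lands with bottom-row=3; cleared 0 line(s) (total 0); column heights now [3 2 0 3 5 6], max=6
Drop 4: O rot1 at col 3 lands with bottom-row=5; cleared 0 line(s) (total 0); column heights now [3 2 0 7 7 6], max=7
Drop 5: T rot3 at col 0 lands with bottom-row=2; cleared 0 line(s) (total 0); column heights now [4 5 0 7 7 6], max=7
Drop 6: L rot2 at col 2 lands with bottom-row=6; cleared 0 line(s) (total 0); column heights now [4 5 8 8 8 6], max=8
Drop 7: T rot3 at col 4 lands with bottom-row=7; cleared 0 line(s) (total 0); column heights now [4 5 8 8 9 10], max=10

Answer: 0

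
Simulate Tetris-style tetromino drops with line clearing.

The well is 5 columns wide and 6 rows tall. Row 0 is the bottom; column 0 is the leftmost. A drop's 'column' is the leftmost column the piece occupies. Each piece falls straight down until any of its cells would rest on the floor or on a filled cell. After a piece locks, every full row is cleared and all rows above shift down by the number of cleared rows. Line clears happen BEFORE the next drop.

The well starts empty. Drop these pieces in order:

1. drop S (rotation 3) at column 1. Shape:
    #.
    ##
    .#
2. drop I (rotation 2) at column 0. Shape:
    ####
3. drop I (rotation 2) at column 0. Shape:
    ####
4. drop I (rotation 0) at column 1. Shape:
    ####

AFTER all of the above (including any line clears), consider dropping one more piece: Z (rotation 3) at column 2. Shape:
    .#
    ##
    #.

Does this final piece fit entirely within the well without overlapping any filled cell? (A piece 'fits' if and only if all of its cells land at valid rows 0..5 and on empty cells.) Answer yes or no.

Answer: no

Derivation:
Drop 1: S rot3 at col 1 lands with bottom-row=0; cleared 0 line(s) (total 0); column heights now [0 3 2 0 0], max=3
Drop 2: I rot2 at col 0 lands with bottom-row=3; cleared 0 line(s) (total 0); column heights now [4 4 4 4 0], max=4
Drop 3: I rot2 at col 0 lands with bottom-row=4; cleared 0 line(s) (total 0); column heights now [5 5 5 5 0], max=5
Drop 4: I rot0 at col 1 lands with bottom-row=5; cleared 0 line(s) (total 0); column heights now [5 6 6 6 6], max=6
Test piece Z rot3 at col 2 (width 2): heights before test = [5 6 6 6 6]; fits = False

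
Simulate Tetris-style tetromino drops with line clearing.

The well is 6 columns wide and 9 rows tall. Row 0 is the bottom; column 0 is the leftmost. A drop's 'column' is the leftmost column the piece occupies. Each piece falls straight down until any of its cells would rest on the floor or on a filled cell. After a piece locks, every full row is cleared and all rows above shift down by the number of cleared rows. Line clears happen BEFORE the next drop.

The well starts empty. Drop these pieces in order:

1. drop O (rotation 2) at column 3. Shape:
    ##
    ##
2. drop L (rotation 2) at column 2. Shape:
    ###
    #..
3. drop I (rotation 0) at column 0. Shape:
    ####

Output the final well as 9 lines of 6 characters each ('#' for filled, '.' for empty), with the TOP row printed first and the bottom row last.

Answer: ......
......
......
......
......
####..
..###.
..###.
...##.

Derivation:
Drop 1: O rot2 at col 3 lands with bottom-row=0; cleared 0 line(s) (total 0); column heights now [0 0 0 2 2 0], max=2
Drop 2: L rot2 at col 2 lands with bottom-row=1; cleared 0 line(s) (total 0); column heights now [0 0 3 3 3 0], max=3
Drop 3: I rot0 at col 0 lands with bottom-row=3; cleared 0 line(s) (total 0); column heights now [4 4 4 4 3 0], max=4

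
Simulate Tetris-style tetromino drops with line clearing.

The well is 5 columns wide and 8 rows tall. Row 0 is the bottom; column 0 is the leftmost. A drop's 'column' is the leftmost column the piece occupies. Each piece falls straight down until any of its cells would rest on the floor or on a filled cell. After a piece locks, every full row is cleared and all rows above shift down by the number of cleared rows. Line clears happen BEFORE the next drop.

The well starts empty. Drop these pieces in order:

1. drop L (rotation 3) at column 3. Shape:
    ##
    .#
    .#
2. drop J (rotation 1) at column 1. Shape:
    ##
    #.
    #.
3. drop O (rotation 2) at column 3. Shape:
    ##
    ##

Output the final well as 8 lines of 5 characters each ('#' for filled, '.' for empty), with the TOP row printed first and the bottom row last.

Drop 1: L rot3 at col 3 lands with bottom-row=0; cleared 0 line(s) (total 0); column heights now [0 0 0 3 3], max=3
Drop 2: J rot1 at col 1 lands with bottom-row=0; cleared 0 line(s) (total 0); column heights now [0 3 3 3 3], max=3
Drop 3: O rot2 at col 3 lands with bottom-row=3; cleared 0 line(s) (total 0); column heights now [0 3 3 5 5], max=5

Answer: .....
.....
.....
...##
...##
.####
.#..#
.#..#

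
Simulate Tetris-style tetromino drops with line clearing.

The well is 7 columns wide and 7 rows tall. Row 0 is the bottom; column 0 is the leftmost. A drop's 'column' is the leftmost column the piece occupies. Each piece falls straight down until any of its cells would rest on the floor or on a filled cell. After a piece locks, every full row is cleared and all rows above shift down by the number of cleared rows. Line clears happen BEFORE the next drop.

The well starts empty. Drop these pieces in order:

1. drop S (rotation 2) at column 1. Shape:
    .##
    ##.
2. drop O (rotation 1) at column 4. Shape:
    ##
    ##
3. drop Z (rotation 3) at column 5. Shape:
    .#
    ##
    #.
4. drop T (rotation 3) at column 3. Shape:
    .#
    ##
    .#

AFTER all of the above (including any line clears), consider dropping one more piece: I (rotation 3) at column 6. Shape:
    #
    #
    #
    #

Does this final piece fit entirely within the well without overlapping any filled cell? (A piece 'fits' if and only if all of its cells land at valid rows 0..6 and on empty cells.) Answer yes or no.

Answer: no

Derivation:
Drop 1: S rot2 at col 1 lands with bottom-row=0; cleared 0 line(s) (total 0); column heights now [0 1 2 2 0 0 0], max=2
Drop 2: O rot1 at col 4 lands with bottom-row=0; cleared 0 line(s) (total 0); column heights now [0 1 2 2 2 2 0], max=2
Drop 3: Z rot3 at col 5 lands with bottom-row=2; cleared 0 line(s) (total 0); column heights now [0 1 2 2 2 4 5], max=5
Drop 4: T rot3 at col 3 lands with bottom-row=2; cleared 0 line(s) (total 0); column heights now [0 1 2 4 5 4 5], max=5
Test piece I rot3 at col 6 (width 1): heights before test = [0 1 2 4 5 4 5]; fits = False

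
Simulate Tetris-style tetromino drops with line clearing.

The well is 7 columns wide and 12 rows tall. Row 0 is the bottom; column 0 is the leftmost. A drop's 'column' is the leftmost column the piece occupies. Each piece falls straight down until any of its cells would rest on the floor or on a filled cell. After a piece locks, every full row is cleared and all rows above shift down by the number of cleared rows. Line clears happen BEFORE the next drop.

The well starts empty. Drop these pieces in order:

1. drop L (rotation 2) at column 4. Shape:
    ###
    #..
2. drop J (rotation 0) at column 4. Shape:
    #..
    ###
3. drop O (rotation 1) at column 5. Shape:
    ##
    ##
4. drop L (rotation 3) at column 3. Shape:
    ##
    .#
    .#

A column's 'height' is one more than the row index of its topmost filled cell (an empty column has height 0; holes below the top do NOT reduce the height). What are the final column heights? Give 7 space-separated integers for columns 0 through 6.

Drop 1: L rot2 at col 4 lands with bottom-row=0; cleared 0 line(s) (total 0); column heights now [0 0 0 0 2 2 2], max=2
Drop 2: J rot0 at col 4 lands with bottom-row=2; cleared 0 line(s) (total 0); column heights now [0 0 0 0 4 3 3], max=4
Drop 3: O rot1 at col 5 lands with bottom-row=3; cleared 0 line(s) (total 0); column heights now [0 0 0 0 4 5 5], max=5
Drop 4: L rot3 at col 3 lands with bottom-row=4; cleared 0 line(s) (total 0); column heights now [0 0 0 7 7 5 5], max=7

Answer: 0 0 0 7 7 5 5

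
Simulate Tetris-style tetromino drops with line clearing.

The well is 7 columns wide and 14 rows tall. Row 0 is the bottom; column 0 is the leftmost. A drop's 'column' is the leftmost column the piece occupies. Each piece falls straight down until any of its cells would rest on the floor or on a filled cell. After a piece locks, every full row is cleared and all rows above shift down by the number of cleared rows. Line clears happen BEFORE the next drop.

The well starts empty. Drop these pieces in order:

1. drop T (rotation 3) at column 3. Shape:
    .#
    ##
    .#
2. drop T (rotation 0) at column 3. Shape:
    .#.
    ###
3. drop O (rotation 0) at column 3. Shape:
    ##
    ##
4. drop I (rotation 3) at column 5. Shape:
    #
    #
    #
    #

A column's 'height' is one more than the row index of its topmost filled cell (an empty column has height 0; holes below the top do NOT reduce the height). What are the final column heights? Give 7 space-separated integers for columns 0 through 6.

Drop 1: T rot3 at col 3 lands with bottom-row=0; cleared 0 line(s) (total 0); column heights now [0 0 0 2 3 0 0], max=3
Drop 2: T rot0 at col 3 lands with bottom-row=3; cleared 0 line(s) (total 0); column heights now [0 0 0 4 5 4 0], max=5
Drop 3: O rot0 at col 3 lands with bottom-row=5; cleared 0 line(s) (total 0); column heights now [0 0 0 7 7 4 0], max=7
Drop 4: I rot3 at col 5 lands with bottom-row=4; cleared 0 line(s) (total 0); column heights now [0 0 0 7 7 8 0], max=8

Answer: 0 0 0 7 7 8 0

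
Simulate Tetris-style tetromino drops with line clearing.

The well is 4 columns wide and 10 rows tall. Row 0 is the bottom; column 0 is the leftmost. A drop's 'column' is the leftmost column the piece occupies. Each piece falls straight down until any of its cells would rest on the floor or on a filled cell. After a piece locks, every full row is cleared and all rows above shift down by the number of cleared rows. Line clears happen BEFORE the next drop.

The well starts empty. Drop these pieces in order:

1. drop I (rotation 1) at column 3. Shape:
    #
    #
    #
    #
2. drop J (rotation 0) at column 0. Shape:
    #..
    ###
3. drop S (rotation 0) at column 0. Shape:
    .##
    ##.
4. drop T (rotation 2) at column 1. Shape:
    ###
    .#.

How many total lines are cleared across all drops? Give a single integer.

Answer: 1

Derivation:
Drop 1: I rot1 at col 3 lands with bottom-row=0; cleared 0 line(s) (total 0); column heights now [0 0 0 4], max=4
Drop 2: J rot0 at col 0 lands with bottom-row=0; cleared 1 line(s) (total 1); column heights now [1 0 0 3], max=3
Drop 3: S rot0 at col 0 lands with bottom-row=1; cleared 0 line(s) (total 1); column heights now [2 3 3 3], max=3
Drop 4: T rot2 at col 1 lands with bottom-row=3; cleared 0 line(s) (total 1); column heights now [2 5 5 5], max=5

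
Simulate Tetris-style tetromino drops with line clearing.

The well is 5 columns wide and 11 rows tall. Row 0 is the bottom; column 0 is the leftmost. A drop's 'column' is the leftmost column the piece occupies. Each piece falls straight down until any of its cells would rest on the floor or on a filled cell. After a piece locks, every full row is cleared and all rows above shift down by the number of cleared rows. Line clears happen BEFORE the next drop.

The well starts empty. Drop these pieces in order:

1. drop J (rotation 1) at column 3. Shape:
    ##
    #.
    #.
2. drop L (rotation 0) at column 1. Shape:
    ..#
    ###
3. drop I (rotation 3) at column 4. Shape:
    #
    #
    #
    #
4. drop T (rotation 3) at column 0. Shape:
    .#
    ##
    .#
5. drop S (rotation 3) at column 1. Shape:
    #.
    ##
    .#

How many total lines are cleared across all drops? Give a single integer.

Drop 1: J rot1 at col 3 lands with bottom-row=0; cleared 0 line(s) (total 0); column heights now [0 0 0 3 3], max=3
Drop 2: L rot0 at col 1 lands with bottom-row=3; cleared 0 line(s) (total 0); column heights now [0 4 4 5 3], max=5
Drop 3: I rot3 at col 4 lands with bottom-row=3; cleared 0 line(s) (total 0); column heights now [0 4 4 5 7], max=7
Drop 4: T rot3 at col 0 lands with bottom-row=4; cleared 0 line(s) (total 0); column heights now [6 7 4 5 7], max=7
Drop 5: S rot3 at col 1 lands with bottom-row=6; cleared 0 line(s) (total 0); column heights now [6 9 8 5 7], max=9

Answer: 0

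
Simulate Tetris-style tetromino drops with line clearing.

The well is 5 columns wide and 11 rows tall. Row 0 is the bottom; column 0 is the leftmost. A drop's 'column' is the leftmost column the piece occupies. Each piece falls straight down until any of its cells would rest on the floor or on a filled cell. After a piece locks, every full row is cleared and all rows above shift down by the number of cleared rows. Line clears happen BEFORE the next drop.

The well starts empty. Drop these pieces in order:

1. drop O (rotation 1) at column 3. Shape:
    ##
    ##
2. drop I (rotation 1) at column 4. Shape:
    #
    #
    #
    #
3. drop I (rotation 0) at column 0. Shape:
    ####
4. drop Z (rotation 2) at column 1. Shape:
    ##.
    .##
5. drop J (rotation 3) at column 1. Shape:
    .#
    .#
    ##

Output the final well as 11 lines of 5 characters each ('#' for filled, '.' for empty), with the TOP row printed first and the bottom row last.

Answer: .....
.....
.....
.....
..#..
..#..
.##.#
.##.#
..###
...##
...##

Derivation:
Drop 1: O rot1 at col 3 lands with bottom-row=0; cleared 0 line(s) (total 0); column heights now [0 0 0 2 2], max=2
Drop 2: I rot1 at col 4 lands with bottom-row=2; cleared 0 line(s) (total 0); column heights now [0 0 0 2 6], max=6
Drop 3: I rot0 at col 0 lands with bottom-row=2; cleared 1 line(s) (total 1); column heights now [0 0 0 2 5], max=5
Drop 4: Z rot2 at col 1 lands with bottom-row=2; cleared 0 line(s) (total 1); column heights now [0 4 4 3 5], max=5
Drop 5: J rot3 at col 1 lands with bottom-row=4; cleared 0 line(s) (total 1); column heights now [0 5 7 3 5], max=7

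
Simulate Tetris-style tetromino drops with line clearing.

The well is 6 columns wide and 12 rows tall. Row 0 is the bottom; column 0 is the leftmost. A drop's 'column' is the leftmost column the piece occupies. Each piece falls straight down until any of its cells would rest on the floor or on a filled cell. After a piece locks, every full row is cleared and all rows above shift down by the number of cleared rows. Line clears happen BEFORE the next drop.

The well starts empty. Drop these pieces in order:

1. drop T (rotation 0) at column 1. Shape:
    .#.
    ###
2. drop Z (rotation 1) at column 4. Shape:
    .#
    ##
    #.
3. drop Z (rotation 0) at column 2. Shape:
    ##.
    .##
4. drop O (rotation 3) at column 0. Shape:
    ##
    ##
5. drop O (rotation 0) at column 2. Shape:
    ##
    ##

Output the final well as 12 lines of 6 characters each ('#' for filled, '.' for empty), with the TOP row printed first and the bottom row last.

Drop 1: T rot0 at col 1 lands with bottom-row=0; cleared 0 line(s) (total 0); column heights now [0 1 2 1 0 0], max=2
Drop 2: Z rot1 at col 4 lands with bottom-row=0; cleared 0 line(s) (total 0); column heights now [0 1 2 1 2 3], max=3
Drop 3: Z rot0 at col 2 lands with bottom-row=2; cleared 0 line(s) (total 0); column heights now [0 1 4 4 3 3], max=4
Drop 4: O rot3 at col 0 lands with bottom-row=1; cleared 0 line(s) (total 0); column heights now [3 3 4 4 3 3], max=4
Drop 5: O rot0 at col 2 lands with bottom-row=4; cleared 0 line(s) (total 0); column heights now [3 3 6 6 3 3], max=6

Answer: ......
......
......
......
......
......
..##..
..##..
..##..
##.###
###.##
.####.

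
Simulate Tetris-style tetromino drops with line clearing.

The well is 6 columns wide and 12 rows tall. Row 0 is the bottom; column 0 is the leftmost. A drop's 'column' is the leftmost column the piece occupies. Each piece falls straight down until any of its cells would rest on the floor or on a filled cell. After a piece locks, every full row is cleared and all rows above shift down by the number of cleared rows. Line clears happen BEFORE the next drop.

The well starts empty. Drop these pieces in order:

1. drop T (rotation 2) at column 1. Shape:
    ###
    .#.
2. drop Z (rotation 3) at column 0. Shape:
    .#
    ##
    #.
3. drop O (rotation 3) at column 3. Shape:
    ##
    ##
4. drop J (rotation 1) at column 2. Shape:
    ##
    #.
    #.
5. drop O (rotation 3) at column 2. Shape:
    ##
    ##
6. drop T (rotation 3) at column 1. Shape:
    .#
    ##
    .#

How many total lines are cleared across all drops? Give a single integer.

Answer: 0

Derivation:
Drop 1: T rot2 at col 1 lands with bottom-row=0; cleared 0 line(s) (total 0); column heights now [0 2 2 2 0 0], max=2
Drop 2: Z rot3 at col 0 lands with bottom-row=1; cleared 0 line(s) (total 0); column heights now [3 4 2 2 0 0], max=4
Drop 3: O rot3 at col 3 lands with bottom-row=2; cleared 0 line(s) (total 0); column heights now [3 4 2 4 4 0], max=4
Drop 4: J rot1 at col 2 lands with bottom-row=2; cleared 0 line(s) (total 0); column heights now [3 4 5 5 4 0], max=5
Drop 5: O rot3 at col 2 lands with bottom-row=5; cleared 0 line(s) (total 0); column heights now [3 4 7 7 4 0], max=7
Drop 6: T rot3 at col 1 lands with bottom-row=7; cleared 0 line(s) (total 0); column heights now [3 9 10 7 4 0], max=10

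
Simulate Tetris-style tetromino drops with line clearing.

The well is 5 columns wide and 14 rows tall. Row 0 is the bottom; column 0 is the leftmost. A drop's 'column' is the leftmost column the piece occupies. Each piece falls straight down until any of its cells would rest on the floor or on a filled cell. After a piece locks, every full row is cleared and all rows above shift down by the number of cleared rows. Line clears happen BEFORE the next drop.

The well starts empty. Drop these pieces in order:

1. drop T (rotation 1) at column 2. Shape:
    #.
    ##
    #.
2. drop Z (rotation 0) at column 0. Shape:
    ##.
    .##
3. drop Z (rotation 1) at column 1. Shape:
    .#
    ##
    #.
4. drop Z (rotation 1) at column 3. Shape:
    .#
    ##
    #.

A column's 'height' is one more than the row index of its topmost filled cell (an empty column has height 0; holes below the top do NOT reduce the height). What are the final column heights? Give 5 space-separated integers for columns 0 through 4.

Drop 1: T rot1 at col 2 lands with bottom-row=0; cleared 0 line(s) (total 0); column heights now [0 0 3 2 0], max=3
Drop 2: Z rot0 at col 0 lands with bottom-row=3; cleared 0 line(s) (total 0); column heights now [5 5 4 2 0], max=5
Drop 3: Z rot1 at col 1 lands with bottom-row=5; cleared 0 line(s) (total 0); column heights now [5 7 8 2 0], max=8
Drop 4: Z rot1 at col 3 lands with bottom-row=2; cleared 0 line(s) (total 0); column heights now [5 7 8 4 5], max=8

Answer: 5 7 8 4 5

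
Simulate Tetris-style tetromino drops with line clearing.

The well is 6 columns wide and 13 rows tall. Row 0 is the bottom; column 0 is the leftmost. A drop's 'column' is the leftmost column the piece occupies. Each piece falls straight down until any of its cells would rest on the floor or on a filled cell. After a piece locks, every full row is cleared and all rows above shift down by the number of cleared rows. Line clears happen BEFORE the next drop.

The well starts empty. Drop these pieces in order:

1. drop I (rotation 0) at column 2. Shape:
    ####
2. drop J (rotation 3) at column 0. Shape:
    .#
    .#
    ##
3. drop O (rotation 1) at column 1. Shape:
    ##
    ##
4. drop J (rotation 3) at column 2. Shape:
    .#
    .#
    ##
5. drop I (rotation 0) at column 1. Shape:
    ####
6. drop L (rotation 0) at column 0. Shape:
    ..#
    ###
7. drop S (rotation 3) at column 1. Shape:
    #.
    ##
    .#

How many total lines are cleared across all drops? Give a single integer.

Answer: 1

Derivation:
Drop 1: I rot0 at col 2 lands with bottom-row=0; cleared 0 line(s) (total 0); column heights now [0 0 1 1 1 1], max=1
Drop 2: J rot3 at col 0 lands with bottom-row=0; cleared 1 line(s) (total 1); column heights now [0 2 0 0 0 0], max=2
Drop 3: O rot1 at col 1 lands with bottom-row=2; cleared 0 line(s) (total 1); column heights now [0 4 4 0 0 0], max=4
Drop 4: J rot3 at col 2 lands with bottom-row=4; cleared 0 line(s) (total 1); column heights now [0 4 5 7 0 0], max=7
Drop 5: I rot0 at col 1 lands with bottom-row=7; cleared 0 line(s) (total 1); column heights now [0 8 8 8 8 0], max=8
Drop 6: L rot0 at col 0 lands with bottom-row=8; cleared 0 line(s) (total 1); column heights now [9 9 10 8 8 0], max=10
Drop 7: S rot3 at col 1 lands with bottom-row=10; cleared 0 line(s) (total 1); column heights now [9 13 12 8 8 0], max=13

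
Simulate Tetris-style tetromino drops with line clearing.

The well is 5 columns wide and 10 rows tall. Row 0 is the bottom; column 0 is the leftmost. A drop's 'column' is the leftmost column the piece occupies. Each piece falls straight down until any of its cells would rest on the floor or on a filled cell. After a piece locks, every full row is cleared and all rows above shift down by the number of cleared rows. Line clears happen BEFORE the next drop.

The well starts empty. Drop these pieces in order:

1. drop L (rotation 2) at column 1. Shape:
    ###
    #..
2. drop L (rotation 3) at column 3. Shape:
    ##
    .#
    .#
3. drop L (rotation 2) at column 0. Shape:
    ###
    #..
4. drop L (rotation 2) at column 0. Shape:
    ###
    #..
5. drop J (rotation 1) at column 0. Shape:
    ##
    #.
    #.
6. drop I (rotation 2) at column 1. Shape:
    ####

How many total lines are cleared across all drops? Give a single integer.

Answer: 2

Derivation:
Drop 1: L rot2 at col 1 lands with bottom-row=0; cleared 0 line(s) (total 0); column heights now [0 2 2 2 0], max=2
Drop 2: L rot3 at col 3 lands with bottom-row=0; cleared 0 line(s) (total 0); column heights now [0 2 2 3 3], max=3
Drop 3: L rot2 at col 0 lands with bottom-row=1; cleared 2 line(s) (total 2); column heights now [0 1 0 0 1], max=1
Drop 4: L rot2 at col 0 lands with bottom-row=0; cleared 0 line(s) (total 2); column heights now [2 2 2 0 1], max=2
Drop 5: J rot1 at col 0 lands with bottom-row=2; cleared 0 line(s) (total 2); column heights now [5 5 2 0 1], max=5
Drop 6: I rot2 at col 1 lands with bottom-row=5; cleared 0 line(s) (total 2); column heights now [5 6 6 6 6], max=6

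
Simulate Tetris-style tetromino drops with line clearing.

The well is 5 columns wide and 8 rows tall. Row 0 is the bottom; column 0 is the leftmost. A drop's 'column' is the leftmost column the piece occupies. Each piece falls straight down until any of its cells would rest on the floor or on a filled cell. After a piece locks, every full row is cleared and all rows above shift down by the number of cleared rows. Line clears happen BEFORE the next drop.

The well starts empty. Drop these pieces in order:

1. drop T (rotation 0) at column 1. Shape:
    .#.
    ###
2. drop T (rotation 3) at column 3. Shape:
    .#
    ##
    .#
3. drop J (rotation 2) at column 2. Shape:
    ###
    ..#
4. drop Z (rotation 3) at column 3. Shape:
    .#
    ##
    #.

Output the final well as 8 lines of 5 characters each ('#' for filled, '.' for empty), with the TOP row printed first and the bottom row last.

Answer: ....#
...##
...#.
..###
....#
....#
..###
.####

Derivation:
Drop 1: T rot0 at col 1 lands with bottom-row=0; cleared 0 line(s) (total 0); column heights now [0 1 2 1 0], max=2
Drop 2: T rot3 at col 3 lands with bottom-row=0; cleared 0 line(s) (total 0); column heights now [0 1 2 2 3], max=3
Drop 3: J rot2 at col 2 lands with bottom-row=3; cleared 0 line(s) (total 0); column heights now [0 1 5 5 5], max=5
Drop 4: Z rot3 at col 3 lands with bottom-row=5; cleared 0 line(s) (total 0); column heights now [0 1 5 7 8], max=8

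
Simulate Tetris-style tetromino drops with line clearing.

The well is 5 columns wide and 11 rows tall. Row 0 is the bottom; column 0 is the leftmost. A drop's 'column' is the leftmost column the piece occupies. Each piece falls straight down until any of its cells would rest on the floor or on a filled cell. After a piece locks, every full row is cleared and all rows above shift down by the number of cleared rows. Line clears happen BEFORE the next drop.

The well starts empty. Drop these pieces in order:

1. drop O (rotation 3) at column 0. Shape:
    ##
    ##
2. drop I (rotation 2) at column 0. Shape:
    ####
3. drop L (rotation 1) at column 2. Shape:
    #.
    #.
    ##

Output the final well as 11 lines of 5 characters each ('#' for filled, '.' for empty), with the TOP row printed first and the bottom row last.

Answer: .....
.....
.....
.....
.....
..#..
..#..
..##.
####.
##...
##...

Derivation:
Drop 1: O rot3 at col 0 lands with bottom-row=0; cleared 0 line(s) (total 0); column heights now [2 2 0 0 0], max=2
Drop 2: I rot2 at col 0 lands with bottom-row=2; cleared 0 line(s) (total 0); column heights now [3 3 3 3 0], max=3
Drop 3: L rot1 at col 2 lands with bottom-row=3; cleared 0 line(s) (total 0); column heights now [3 3 6 4 0], max=6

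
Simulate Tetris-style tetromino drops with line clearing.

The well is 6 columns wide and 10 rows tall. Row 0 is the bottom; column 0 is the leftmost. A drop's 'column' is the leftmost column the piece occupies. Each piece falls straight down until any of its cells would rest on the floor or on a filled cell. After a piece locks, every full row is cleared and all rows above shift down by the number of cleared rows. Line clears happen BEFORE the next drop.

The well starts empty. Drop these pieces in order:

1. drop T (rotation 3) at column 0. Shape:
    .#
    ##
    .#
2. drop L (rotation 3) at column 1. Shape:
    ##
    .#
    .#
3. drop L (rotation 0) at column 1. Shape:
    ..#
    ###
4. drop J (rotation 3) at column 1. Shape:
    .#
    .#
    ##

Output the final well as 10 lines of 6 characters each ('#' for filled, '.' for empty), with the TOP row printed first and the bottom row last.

Drop 1: T rot3 at col 0 lands with bottom-row=0; cleared 0 line(s) (total 0); column heights now [2 3 0 0 0 0], max=3
Drop 2: L rot3 at col 1 lands with bottom-row=1; cleared 0 line(s) (total 0); column heights now [2 4 4 0 0 0], max=4
Drop 3: L rot0 at col 1 lands with bottom-row=4; cleared 0 line(s) (total 0); column heights now [2 5 5 6 0 0], max=6
Drop 4: J rot3 at col 1 lands with bottom-row=5; cleared 0 line(s) (total 0); column heights now [2 6 8 6 0 0], max=8

Answer: ......
......
..#...
..#...
.###..
.###..
.##...
.##...
###...
.#....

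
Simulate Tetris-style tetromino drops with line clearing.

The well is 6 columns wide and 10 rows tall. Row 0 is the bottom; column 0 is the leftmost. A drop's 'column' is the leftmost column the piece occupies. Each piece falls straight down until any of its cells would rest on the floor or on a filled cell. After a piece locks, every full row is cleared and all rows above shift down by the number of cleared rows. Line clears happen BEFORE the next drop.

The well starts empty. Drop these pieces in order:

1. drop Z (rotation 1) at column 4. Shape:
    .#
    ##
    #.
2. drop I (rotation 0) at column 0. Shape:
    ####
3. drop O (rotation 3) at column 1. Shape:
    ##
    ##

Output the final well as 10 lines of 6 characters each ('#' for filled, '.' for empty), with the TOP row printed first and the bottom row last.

Answer: ......
......
......
......
......
......
......
.##..#
.##.##
#####.

Derivation:
Drop 1: Z rot1 at col 4 lands with bottom-row=0; cleared 0 line(s) (total 0); column heights now [0 0 0 0 2 3], max=3
Drop 2: I rot0 at col 0 lands with bottom-row=0; cleared 0 line(s) (total 0); column heights now [1 1 1 1 2 3], max=3
Drop 3: O rot3 at col 1 lands with bottom-row=1; cleared 0 line(s) (total 0); column heights now [1 3 3 1 2 3], max=3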